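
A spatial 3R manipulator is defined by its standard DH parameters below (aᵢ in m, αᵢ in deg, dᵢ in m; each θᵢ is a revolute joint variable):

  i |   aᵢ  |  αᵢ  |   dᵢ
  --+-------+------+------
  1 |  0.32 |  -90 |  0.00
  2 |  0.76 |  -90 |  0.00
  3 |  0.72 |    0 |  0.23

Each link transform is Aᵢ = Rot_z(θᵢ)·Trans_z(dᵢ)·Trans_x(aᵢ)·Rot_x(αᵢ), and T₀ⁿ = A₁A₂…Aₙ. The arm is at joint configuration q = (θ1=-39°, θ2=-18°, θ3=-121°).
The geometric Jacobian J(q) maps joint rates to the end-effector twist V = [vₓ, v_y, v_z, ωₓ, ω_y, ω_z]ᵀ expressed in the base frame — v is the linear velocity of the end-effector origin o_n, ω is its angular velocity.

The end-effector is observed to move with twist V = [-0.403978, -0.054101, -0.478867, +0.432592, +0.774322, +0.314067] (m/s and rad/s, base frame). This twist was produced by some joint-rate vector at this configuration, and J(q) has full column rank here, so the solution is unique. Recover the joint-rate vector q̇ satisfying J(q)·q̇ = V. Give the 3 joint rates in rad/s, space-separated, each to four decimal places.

o_n = [0.9800, 0.0006, -0.0985]
J₁: ẑ×o_n = [-0.0006, 0.9800, 0.0000], ω = ẑ
J2: z=[0.6293, 0.7771, 0.0000] o=[0.2487, -0.2014, 0.0000] → [-0.0765, 0.0620, -0.4412, 0.6293, 0.7771, 0.0000]
J3: z=[0.2402, -0.1945, -0.9511] o=[0.8104, -0.6563, 0.2349] → [0.6895, -0.0812, 0.1907, 0.2402, -0.1945, -0.9511]
q̇ = J⁺·V = [-0.1510, 0.8740, -0.4890]

-0.1510 0.8740 -0.4890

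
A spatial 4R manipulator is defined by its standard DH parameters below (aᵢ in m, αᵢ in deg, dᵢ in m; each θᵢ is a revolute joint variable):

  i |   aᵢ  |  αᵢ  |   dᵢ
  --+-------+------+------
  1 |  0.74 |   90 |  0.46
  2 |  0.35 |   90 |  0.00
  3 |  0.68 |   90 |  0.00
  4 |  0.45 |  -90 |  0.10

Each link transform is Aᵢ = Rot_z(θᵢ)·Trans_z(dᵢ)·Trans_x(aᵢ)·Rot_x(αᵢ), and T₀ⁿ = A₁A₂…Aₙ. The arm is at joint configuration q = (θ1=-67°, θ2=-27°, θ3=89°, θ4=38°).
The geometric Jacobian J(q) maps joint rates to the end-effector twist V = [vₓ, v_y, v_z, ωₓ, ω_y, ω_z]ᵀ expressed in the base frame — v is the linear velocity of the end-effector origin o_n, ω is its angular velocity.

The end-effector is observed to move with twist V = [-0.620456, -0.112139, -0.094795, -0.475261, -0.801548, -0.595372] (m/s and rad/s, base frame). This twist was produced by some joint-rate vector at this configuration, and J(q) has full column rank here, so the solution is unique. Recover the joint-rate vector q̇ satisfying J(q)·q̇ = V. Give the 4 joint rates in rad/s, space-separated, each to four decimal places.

o_n = [-0.5477, -1.3528, 0.0007]
J₁: ẑ×o_n = [1.3528, -0.5477, 0.0000], ω = ẑ
J2: z=[-0.9205, -0.3907, 0.0000] o=[0.2891, -0.6812, 0.4600] → [0.1795, -0.4228, 0.2913, -0.9205, -0.3907, 0.0000]
J3: z=[-0.1774, 0.4179, -0.8910] o=[0.4110, -0.9682, 0.3011] → [-0.4682, 0.8009, 0.4688, -0.1774, 0.4179, -0.8910]
J4: z=[0.3642, -0.8132, -0.4539] o=[-0.2107, -1.2436, 0.2957] → [0.1904, 0.2604, -0.3138, 0.3642, -0.8132, -0.4539]
q̇ = J⁺·V = [-0.7540, 0.7580, -0.3920, 0.4200]

-0.7540 0.7580 -0.3920 0.4200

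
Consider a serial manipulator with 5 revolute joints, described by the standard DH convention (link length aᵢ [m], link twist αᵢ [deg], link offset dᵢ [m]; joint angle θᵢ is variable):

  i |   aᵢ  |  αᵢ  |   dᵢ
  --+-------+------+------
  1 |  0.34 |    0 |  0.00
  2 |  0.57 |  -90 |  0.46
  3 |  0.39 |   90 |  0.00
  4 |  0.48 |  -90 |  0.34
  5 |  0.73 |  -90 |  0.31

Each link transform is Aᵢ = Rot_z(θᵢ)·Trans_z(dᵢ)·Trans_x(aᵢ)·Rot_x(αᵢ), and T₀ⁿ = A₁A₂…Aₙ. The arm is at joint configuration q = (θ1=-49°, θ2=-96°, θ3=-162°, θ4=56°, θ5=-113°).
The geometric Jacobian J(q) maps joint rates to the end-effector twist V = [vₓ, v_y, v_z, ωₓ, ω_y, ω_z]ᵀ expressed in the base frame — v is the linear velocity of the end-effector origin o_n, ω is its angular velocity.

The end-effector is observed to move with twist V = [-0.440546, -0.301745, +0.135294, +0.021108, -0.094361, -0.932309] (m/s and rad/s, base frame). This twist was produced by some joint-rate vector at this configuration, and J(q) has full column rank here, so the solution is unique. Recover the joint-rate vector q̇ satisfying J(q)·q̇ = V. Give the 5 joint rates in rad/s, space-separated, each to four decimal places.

o_n = [0.3928, -0.5465, -0.4277]
J₁: ẑ×o_n = [0.5465, 0.3928, -0.0000], ω = ẑ
J2: z=[0.0000, 0.0000, 1.0000] o=[0.2231, -0.2566, 0.0000] → [0.2899, 0.1698, -0.0000, 0.0000, 0.0000, 1.0000]
J3: z=[0.5736, -0.8192, 0.0000] o=[-0.2439, -0.5835, 0.4600] → [0.7271, 0.5092, 0.5428, 0.5736, -0.8192, 0.0000]
J4: z=[0.2531, 0.1772, -0.9511] o=[0.0600, -0.3708, 0.5805] → [-0.3458, -0.0613, -0.1035, 0.2531, 0.1772, -0.9511]
J5: z=[-0.3251, -0.9103, -0.2562] o=[0.5834, -0.4901, 0.3401] → [0.6845, -0.2008, -0.1552, -0.3251, -0.9103, -0.2562]
q̇ = J⁺·V = [-0.8800, -0.4420, 0.1470, -0.3820, -0.1030]

-0.8800 -0.4420 0.1470 -0.3820 -0.1030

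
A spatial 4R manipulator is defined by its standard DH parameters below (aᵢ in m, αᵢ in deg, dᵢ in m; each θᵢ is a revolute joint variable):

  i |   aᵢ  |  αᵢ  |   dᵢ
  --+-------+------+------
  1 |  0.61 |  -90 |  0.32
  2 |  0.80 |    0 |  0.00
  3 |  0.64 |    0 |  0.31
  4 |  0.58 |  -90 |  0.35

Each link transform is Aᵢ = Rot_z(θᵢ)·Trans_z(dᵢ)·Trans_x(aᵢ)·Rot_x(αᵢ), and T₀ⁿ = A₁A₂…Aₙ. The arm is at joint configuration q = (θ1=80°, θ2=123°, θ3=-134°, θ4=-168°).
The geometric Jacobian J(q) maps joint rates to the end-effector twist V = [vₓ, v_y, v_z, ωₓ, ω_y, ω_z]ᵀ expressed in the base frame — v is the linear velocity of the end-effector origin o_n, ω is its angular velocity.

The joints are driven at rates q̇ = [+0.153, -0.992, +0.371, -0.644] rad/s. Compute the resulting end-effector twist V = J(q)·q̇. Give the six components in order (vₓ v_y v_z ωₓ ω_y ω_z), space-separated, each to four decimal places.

0.0491 0.4746 -0.7757 1.2458 -0.2197 0.1530

o_n = [-0.6113, 0.3338, -0.2187]
J₁: ẑ×o_n = [-0.3338, -0.6113, 0.0000], ω = ẑ
J2: z=[-0.9848, 0.1736, 0.0000] o=[0.1059, 0.6007, 0.3200] → [-0.0935, -0.5305, 0.3874, -0.9848, 0.1736, 0.0000]
J3: z=[-0.9848, 0.1736, 0.0000] o=[0.0303, 0.1716, -0.3509] → [0.0230, 0.1302, -0.0483, -0.9848, 0.1736, 0.0000]
J4: z=[-0.9848, 0.1736, 0.0000] o=[-0.1659, 0.8442, -0.2288] → [0.0018, 0.0100, 0.5799, -0.9848, 0.1736, 0.0000]
V = J·q̇ = [0.0491, 0.4746, -0.7757, 1.2458, -0.2197, 0.1530]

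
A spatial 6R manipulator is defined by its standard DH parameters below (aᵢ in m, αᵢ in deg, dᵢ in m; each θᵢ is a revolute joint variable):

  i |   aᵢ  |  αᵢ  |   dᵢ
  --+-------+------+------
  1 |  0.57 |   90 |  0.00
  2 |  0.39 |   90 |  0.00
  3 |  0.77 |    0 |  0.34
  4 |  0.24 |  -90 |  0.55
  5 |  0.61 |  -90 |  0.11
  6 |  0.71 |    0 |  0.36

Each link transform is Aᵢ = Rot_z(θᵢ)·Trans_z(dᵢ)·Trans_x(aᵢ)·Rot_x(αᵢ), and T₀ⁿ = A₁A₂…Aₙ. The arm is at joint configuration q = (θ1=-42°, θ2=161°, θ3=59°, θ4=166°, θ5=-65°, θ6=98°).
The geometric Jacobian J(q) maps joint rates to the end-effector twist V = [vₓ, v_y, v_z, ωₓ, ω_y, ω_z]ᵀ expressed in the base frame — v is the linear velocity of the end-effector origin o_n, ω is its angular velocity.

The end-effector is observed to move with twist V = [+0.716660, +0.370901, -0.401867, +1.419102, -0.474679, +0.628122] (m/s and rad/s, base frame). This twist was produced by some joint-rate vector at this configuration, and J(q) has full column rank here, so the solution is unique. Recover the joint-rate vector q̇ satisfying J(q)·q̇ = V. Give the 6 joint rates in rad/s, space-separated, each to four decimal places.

o_n = [0.4928, -1.1518, 1.0752]
J₁: ẑ×o_n = [1.1518, 0.4928, -0.0000], ω = ẑ
J2: z=[-0.6691, -0.7431, 0.0000] o=[0.4236, -0.3814, 0.0000] → [-0.7990, 0.7194, 0.5669, -0.6691, -0.7431, 0.0000]
J3: z=[0.2419, -0.2178, 0.9455] o=[0.1496, -0.1347, 0.1270] → [0.7552, 0.0951, -0.1713, 0.2419, -0.2178, 0.9455]
J4: z=[0.2419, -0.2178, 0.9455] o=[-0.4885, -0.4483, 0.5776] → [0.5568, 0.8074, 0.0436, 0.2419, -0.2178, 0.9455]
J5: z=[-0.0237, 0.9729, 0.2302] o=[-0.1226, -0.5494, 1.0423] → [0.1706, 0.1424, -0.5844, -0.0237, 0.9729, 0.2302]
J6: z=[0.7769, 0.1629, -0.6082] o=[0.2586, -0.5427, 1.5310] → [-0.4447, 0.2117, -0.5113, 0.7769, 0.1629, -0.6082]
q̇ = J⁺·V = [-0.2650, -0.5730, 0.6660, 0.9650, -0.6950, 0.8040]

-0.2650 -0.5730 0.6660 0.9650 -0.6950 0.8040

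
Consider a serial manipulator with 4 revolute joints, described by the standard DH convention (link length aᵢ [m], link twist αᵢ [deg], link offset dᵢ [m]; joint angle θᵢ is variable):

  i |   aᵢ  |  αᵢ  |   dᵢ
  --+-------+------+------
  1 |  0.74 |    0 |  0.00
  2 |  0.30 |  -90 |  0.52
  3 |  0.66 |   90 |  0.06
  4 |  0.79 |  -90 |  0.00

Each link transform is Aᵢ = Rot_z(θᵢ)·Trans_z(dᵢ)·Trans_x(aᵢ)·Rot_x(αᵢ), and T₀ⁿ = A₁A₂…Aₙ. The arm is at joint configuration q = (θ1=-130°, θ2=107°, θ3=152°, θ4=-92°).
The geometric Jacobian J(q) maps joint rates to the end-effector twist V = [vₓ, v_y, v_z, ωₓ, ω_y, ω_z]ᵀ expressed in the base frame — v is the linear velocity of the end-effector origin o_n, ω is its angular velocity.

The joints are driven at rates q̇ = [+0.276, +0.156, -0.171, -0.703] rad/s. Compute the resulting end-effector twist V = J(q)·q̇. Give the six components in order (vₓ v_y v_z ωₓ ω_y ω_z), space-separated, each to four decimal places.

o_n = [-0.9986, -1.1374, 0.2231]
J₁: ẑ×o_n = [1.1374, -0.9986, 0.0000], ω = ẑ
J2: z=[0.0000, 0.0000, 1.0000] o=[-0.4757, -0.5669, 0.0000] → [0.5706, -0.5229, 0.0000, 0.0000, 0.0000, 1.0000]
J3: z=[0.3907, 0.9205, 0.0000] o=[-0.1995, -0.6841, 0.5200] → [-0.2733, 0.1160, 0.5584, 0.3907, 0.9205, 0.0000]
J4: z=[0.4322, -0.1834, -0.8829] o=[-0.7125, -0.4012, 0.2101] → [-0.6525, 0.2470, -0.3707, 0.4322, -0.1834, -0.8829]
V = J·q̇ = [0.9084, -0.5507, 0.1651, -0.3706, -0.0285, 1.0527]

0.9084 -0.5507 0.1651 -0.3706 -0.0285 1.0527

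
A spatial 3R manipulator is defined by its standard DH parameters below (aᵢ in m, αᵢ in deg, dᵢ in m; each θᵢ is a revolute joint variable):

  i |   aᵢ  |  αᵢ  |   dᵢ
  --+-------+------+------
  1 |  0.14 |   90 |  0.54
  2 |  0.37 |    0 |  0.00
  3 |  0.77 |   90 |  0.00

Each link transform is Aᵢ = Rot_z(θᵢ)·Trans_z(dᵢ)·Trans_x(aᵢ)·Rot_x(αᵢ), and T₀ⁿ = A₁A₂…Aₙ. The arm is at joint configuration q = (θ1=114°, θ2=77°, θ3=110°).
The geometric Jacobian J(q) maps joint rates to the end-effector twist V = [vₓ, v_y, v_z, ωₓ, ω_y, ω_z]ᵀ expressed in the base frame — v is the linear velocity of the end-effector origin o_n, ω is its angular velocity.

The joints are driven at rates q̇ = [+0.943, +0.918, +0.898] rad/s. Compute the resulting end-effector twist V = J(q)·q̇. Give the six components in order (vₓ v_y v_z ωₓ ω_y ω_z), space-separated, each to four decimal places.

o_n = [0.2201, -0.4943, 0.8067]
J₁: ẑ×o_n = [0.4943, 0.2201, -0.0000], ω = ẑ
J2: z=[0.9135, 0.4067, 0.0000] o=[-0.0569, 0.1279, 0.5400] → [0.1085, -0.2436, -0.6810, 0.9135, 0.4067, 0.0000]
J3: z=[0.9135, 0.4067, 0.0000] o=[-0.0908, 0.2039, 0.9005] → [-0.0382, 0.0857, -0.7643, 0.9135, 0.4067, 0.0000]
V = J·q̇ = [0.5314, 0.0609, -1.3115, 1.6590, 0.7386, 0.9430]

0.5314 0.0609 -1.3115 1.6590 0.7386 0.9430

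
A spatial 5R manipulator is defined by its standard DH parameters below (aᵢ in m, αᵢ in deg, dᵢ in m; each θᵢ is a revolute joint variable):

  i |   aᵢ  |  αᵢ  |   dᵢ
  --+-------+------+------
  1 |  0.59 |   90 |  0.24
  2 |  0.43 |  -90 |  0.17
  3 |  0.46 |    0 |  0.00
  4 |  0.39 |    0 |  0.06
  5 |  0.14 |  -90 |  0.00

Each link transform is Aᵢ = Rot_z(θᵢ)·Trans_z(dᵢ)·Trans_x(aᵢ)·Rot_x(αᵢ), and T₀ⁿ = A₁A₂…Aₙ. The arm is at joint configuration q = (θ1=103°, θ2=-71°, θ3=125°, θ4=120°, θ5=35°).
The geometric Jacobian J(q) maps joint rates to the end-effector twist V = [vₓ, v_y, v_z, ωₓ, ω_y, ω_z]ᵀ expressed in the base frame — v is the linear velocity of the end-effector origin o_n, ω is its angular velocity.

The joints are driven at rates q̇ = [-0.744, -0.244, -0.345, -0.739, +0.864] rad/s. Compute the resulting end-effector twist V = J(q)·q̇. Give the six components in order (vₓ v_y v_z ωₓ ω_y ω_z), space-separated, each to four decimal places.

o_n = [0.1299, 0.7023, 0.2353]
J₁: ẑ×o_n = [-0.7023, 0.1299, 0.0000], ω = ẑ
J2: z=[0.9744, 0.2250, 0.0000] o=[-0.1327, 0.5749, 0.2400] → [-0.0011, 0.0046, 0.0651, 0.9744, 0.2250, 0.0000]
J3: z=[-0.2127, 0.9213, 0.3256] o=[0.0014, 0.7495, -0.1666] → [0.3856, 0.1273, -0.1083, -0.2127, 0.9213, 0.3256]
J4: z=[-0.2127, 0.9213, 0.3256] o=[-0.3464, 0.5811, 0.0829] → [0.1009, 0.1875, -0.4646, -0.2127, 0.9213, 0.3256]
J5: z=[-0.2127, 0.9213, 0.3256] o=[-0.0027, 0.6636, 0.2583] → [-0.0338, 0.0383, -0.1304, -0.2127, 0.9213, 0.3256]
V = J·q̇ = [0.2860, -0.2471, 0.2522, -0.1910, -0.2576, -0.8156]

0.2860 -0.2471 0.2522 -0.1910 -0.2576 -0.8156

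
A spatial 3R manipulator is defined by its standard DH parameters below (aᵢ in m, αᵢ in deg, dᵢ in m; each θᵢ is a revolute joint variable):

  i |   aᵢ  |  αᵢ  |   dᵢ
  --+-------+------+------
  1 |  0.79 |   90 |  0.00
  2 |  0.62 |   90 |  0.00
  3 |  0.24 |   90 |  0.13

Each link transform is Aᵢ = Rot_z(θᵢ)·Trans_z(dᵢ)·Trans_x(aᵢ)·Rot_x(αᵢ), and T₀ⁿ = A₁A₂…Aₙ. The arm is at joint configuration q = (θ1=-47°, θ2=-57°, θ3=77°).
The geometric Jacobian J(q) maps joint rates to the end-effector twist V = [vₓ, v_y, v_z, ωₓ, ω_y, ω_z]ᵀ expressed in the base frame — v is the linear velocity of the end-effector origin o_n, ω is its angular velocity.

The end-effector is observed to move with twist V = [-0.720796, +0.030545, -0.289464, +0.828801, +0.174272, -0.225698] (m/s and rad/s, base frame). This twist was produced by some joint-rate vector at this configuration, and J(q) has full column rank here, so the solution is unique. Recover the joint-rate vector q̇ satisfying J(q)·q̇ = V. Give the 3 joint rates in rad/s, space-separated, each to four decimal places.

-0.5100 -0.7250 -0.5220

o_n = [0.5437, -0.9260, -0.6361]
J₁: ẑ×o_n = [0.9260, 0.5437, -0.0000], ω = ẑ
J2: z=[-0.7314, -0.6820, 0.0000] o=[0.5388, -0.5778, 0.0000] → [0.4338, -0.4652, 0.2581, -0.7314, -0.6820, 0.0000]
J3: z=[-0.5720, 0.6134, -0.5446] o=[0.7691, -0.8247, -0.5200] → [-0.1263, 0.0563, 0.1961, -0.5720, 0.6134, -0.5446]
q̇ = J⁺·V = [-0.5100, -0.7250, -0.5220]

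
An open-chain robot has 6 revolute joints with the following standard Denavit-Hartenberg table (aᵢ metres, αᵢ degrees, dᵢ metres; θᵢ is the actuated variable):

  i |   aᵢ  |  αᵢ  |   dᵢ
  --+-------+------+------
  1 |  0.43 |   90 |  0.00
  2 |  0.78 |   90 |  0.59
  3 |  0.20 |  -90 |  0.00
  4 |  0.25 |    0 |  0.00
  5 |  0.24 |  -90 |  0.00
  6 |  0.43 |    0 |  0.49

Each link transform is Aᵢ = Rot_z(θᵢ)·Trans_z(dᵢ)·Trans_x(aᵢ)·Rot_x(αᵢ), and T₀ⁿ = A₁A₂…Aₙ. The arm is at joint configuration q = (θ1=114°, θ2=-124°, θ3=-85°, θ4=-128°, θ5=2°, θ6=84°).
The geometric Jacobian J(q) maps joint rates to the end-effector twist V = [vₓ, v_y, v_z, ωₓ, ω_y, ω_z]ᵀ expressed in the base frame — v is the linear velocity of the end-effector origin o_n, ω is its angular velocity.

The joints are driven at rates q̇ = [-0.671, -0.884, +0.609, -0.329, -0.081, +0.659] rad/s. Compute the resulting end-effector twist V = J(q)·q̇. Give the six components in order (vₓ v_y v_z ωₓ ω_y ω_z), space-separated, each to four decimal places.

-0.3372 -0.1952 0.4833 -1.0718 -1.1598 0.1862

o_n = [0.4070, -0.2288, 0.0868]
J₁: ẑ×o_n = [0.2288, 0.4070, -0.0000], ω = ẑ
J2: z=[0.9135, 0.4067, 0.0000] o=[-0.1749, 0.3928, 0.0000] → [0.0353, -0.0793, -0.8046, 0.9135, 0.4067, 0.0000]
J3: z=[0.3372, -0.7574, 0.5592] o=[0.5415, 0.2343, -0.6466] → [-0.2965, -0.3225, -0.2580, 0.3372, -0.7574, 0.5592]
J4: z=[0.3062, -0.4735, -0.8259] o=[0.3635, 0.1444, -0.6611] → [-0.6623, -0.2650, -0.0936, 0.3062, -0.4735, -0.8259]
J5: z=[0.3062, -0.4735, -0.8259] o=[0.5669, 0.0644, -0.5398] → [-0.5388, -0.0598, -0.1655, 0.3062, -0.4735, -0.8259]
J6: z=[-0.5220, -0.8090, 0.2702] o=[0.7580, -0.0192, -0.4210] → [-0.3542, 0.1703, -0.1745, -0.5220, -0.8090, 0.2702]
V = J·q̇ = [-0.3372, -0.1952, 0.4833, -1.0718, -1.1598, 0.1862]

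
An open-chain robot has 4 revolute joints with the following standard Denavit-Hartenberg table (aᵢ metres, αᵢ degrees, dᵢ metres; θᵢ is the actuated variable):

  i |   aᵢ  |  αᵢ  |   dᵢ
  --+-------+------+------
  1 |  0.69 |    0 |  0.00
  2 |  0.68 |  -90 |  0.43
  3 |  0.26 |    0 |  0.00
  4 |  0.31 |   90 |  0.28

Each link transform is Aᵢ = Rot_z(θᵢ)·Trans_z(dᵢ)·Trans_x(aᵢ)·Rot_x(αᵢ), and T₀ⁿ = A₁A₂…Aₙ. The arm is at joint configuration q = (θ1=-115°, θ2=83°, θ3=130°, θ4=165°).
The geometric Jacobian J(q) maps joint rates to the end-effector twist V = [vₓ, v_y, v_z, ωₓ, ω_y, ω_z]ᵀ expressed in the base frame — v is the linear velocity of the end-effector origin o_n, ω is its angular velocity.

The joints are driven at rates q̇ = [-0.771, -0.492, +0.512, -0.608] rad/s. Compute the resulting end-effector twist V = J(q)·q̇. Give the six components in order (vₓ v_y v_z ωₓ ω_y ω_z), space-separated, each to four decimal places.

-0.7225 -0.5839 0.0981 -0.0509 -0.0814 -1.2630

o_n = [0.4028, -0.7291, 0.5118]
J₁: ẑ×o_n = [0.7291, 0.4028, -0.0000], ω = ẑ
J2: z=[0.0000, 0.0000, 1.0000] o=[-0.2916, -0.6254, 0.0000] → [0.1038, 0.6944, -0.0000, 0.0000, 0.0000, 1.0000]
J3: z=[0.5299, 0.8480, 0.0000] o=[0.2851, -0.9857, 0.4300] → [0.0694, -0.0433, 0.0361, 0.5299, 0.8480, 0.0000]
J4: z=[0.5299, 0.8480, 0.0000] o=[0.1433, -0.8971, 0.2308] → [0.2383, -0.1489, -0.1310, 0.5299, 0.8480, 0.0000]
V = J·q̇ = [-0.7225, -0.5839, 0.0981, -0.0509, -0.0814, -1.2630]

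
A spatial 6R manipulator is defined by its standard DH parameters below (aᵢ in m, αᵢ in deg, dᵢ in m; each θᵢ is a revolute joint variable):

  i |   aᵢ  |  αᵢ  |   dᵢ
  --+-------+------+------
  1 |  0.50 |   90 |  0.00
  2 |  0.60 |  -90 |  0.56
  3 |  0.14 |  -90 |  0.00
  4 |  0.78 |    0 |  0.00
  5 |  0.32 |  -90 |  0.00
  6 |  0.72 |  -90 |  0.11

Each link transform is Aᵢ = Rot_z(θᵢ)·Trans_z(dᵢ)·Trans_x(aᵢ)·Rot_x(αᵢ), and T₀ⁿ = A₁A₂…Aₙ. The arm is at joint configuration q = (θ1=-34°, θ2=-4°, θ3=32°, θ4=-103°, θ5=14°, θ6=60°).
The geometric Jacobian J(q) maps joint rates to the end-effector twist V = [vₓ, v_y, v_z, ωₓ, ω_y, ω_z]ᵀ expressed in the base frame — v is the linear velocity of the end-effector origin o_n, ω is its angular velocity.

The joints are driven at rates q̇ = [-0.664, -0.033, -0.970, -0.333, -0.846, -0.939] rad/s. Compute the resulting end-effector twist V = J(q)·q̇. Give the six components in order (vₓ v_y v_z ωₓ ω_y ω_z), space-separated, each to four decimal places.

o_n = [0.7445, -1.7603, 1.3645]
J₁: ẑ×o_n = [1.7603, 0.7445, -0.0000], ω = ẑ
J2: z=[-0.5592, -0.8290, 0.0000] o=[0.4145, -0.2796, 0.0000] → [-1.1312, 0.7630, 1.1016, -0.5592, -0.8290, 0.0000]
J3: z=[0.0578, -0.0390, 0.9976] o=[0.5976, -1.0786, -0.0419] → [0.6252, 0.0652, -0.0337, 0.0578, -0.0390, 0.9976]
J4: z=[0.0360, 0.9987, 0.0370] o=[0.7373, -1.0833, -0.0501] → [1.4377, -0.0506, -0.0316, 0.0360, 0.9987, 0.0370]
J5: z=[0.0360, 0.9987, 0.0370] o=[0.6062, -1.1070, 0.7184] → [0.6694, -0.0181, -0.1617, 0.0360, 0.9987, 0.0370]
J6: z=[0.9965, -0.0331, -0.0766] o=[0.6302, -1.1197, 1.0372] → [-0.0599, -0.3348, -0.6346, 0.9965, -0.0331, -0.0766]
V = J·q̇ = [-2.7268, -0.2362, 0.7395, -1.0158, -1.0812, -1.6033]

-2.7268 -0.2362 0.7395 -1.0158 -1.0812 -1.6033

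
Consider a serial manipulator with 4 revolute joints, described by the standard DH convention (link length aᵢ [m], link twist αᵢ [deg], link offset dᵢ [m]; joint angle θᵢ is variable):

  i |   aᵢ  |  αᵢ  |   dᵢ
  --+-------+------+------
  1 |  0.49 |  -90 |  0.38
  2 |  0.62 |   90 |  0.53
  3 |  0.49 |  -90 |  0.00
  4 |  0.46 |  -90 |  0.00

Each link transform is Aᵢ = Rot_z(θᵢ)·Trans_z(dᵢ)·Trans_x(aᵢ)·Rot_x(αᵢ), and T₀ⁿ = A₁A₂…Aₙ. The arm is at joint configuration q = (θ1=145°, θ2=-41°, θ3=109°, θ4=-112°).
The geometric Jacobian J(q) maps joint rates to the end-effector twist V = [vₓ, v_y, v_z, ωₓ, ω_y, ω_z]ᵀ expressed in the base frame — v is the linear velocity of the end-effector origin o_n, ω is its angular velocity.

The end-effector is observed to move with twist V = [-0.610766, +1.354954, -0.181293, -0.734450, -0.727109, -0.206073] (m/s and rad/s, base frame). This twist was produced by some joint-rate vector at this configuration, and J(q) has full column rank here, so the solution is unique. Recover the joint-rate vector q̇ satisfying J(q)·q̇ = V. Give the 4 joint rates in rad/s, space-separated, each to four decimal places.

-0.8210 0.8300 0.3430 -0.5740

o_n = [-0.9678, -0.3360, 1.0408]
J₁: ẑ×o_n = [0.3360, -0.9678, 0.0000], ω = ẑ
J2: z=[-0.5736, -0.8192, 0.0000] o=[-0.4014, 0.2811, 0.3800] → [-0.5413, 0.3790, -0.1101, -0.5736, -0.8192, 0.0000]
J3: z=[0.5374, -0.3763, 0.7547] o=[-1.0887, 0.1153, 0.7868] → [0.2450, -0.0453, -0.1971, 0.5374, -0.3763, 0.7547]
J4: z=[0.7713, -0.1426, -0.6203] o=[-1.2558, -0.3333, 0.6821] → [-0.0529, -0.4553, 0.0390, 0.7713, -0.1426, -0.6203]
q̇ = J⁺·V = [-0.8210, 0.8300, 0.3430, -0.5740]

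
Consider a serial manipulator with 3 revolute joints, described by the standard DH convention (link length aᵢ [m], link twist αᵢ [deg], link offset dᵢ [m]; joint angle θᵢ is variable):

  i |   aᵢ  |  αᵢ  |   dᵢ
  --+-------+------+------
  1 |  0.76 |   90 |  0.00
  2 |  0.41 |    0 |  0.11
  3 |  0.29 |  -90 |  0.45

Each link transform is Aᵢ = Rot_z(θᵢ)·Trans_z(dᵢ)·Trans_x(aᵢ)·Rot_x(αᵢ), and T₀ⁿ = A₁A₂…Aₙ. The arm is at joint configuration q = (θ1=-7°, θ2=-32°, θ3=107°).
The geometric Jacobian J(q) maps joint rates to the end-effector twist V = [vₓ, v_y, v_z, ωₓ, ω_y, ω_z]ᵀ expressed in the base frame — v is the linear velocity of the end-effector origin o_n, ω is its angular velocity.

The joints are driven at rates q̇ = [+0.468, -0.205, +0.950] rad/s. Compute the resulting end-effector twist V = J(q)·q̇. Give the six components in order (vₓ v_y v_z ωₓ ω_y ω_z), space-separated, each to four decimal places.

o_n = [1.1057, -0.7000, 0.0629]
J₁: ẑ×o_n = [0.7000, 1.1057, -0.0000], ω = ẑ
J2: z=[-0.1219, -0.9925, 0.0000] o=[0.7543, -0.0926, 0.0000] → [-0.0624, 0.0077, 0.4228, -0.1219, -0.9925, 0.0000]
J3: z=[-0.1219, -0.9925, 0.0000] o=[1.0860, -0.2442, -0.2173] → [-0.2780, 0.0341, 0.0751, -0.1219, -0.9925, 0.0000]
V = J·q̇ = [0.0762, 0.5483, -0.0154, -0.0908, -0.7394, 0.4680]

0.0762 0.5483 -0.0154 -0.0908 -0.7394 0.4680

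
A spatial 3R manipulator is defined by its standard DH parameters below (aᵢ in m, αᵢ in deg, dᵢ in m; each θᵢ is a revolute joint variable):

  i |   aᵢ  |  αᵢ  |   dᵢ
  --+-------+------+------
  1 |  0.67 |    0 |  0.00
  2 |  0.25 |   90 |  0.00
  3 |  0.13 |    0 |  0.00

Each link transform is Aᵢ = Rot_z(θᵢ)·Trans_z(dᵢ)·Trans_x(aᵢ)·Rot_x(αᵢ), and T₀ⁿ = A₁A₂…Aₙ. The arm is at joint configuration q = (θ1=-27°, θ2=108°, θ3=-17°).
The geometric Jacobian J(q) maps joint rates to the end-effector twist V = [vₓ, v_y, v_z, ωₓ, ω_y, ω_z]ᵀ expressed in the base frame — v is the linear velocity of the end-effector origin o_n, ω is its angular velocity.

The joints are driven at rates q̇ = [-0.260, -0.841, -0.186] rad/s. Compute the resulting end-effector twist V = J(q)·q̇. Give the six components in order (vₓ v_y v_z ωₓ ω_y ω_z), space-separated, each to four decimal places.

0.3269 -0.2267 -0.0231 -0.1837 0.0291 -1.1010

o_n = [0.6555, 0.0655, -0.0380]
J₁: ẑ×o_n = [-0.0655, 0.6555, 0.0000], ω = ẑ
J2: z=[0.0000, 0.0000, 1.0000] o=[0.5970, -0.3042, 0.0000] → [-0.3697, 0.0586, 0.0000, 0.0000, 0.0000, 1.0000]
J3: z=[0.9877, -0.1564, 0.0000] o=[0.6361, -0.0573, 0.0000] → [0.0059, 0.0375, 0.1243, 0.9877, -0.1564, 0.0000]
V = J·q̇ = [0.3269, -0.2267, -0.0231, -0.1837, 0.0291, -1.1010]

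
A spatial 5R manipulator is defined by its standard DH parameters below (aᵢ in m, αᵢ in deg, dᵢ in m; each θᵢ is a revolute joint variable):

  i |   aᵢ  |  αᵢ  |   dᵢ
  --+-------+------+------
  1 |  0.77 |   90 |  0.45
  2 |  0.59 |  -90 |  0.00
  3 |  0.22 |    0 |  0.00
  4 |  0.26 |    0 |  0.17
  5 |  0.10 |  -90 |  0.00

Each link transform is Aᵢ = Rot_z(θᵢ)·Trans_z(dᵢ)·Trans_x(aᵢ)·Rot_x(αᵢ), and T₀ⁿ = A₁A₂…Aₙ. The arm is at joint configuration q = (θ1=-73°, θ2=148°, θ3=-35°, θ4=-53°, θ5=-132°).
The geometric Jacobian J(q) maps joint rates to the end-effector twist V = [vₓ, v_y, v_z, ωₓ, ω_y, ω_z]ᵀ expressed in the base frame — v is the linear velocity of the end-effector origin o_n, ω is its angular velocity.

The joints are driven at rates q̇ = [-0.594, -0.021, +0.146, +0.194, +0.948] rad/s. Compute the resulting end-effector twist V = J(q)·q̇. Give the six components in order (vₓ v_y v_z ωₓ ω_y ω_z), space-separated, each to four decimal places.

-0.1744 0.1628 0.0271 -0.1795 0.6589 -1.6863

o_n = [-0.2831, -0.1744, 0.6782]
J₁: ẑ×o_n = [0.1744, -0.2831, 0.0000], ω = ẑ
J2: z=[-0.9563, -0.2924, 0.0000] o=[0.2251, -0.7364, 0.4500] → [-0.0667, 0.2182, -0.6860, -0.9563, -0.2924, 0.0000]
J3: z=[-0.1549, 0.5068, -0.8480] o=[0.0788, -0.2579, 0.7627] → [0.0280, 0.2939, 0.1705, -0.1549, 0.5068, -0.8480]
J4: z=[-0.1549, 0.5068, -0.8480] o=[-0.0865, -0.1486, 0.8582] → [-0.1131, 0.1389, 0.1036, -0.1549, 0.5068, -0.8480]
J5: z=[-0.1549, 0.5068, -0.8480] o=[-0.3636, -0.1311, 0.7188] → [-0.0573, -0.0745, -0.0341, -0.1549, 0.5068, -0.8480]
V = J·q̇ = [-0.1744, 0.1628, 0.0271, -0.1795, 0.6589, -1.6863]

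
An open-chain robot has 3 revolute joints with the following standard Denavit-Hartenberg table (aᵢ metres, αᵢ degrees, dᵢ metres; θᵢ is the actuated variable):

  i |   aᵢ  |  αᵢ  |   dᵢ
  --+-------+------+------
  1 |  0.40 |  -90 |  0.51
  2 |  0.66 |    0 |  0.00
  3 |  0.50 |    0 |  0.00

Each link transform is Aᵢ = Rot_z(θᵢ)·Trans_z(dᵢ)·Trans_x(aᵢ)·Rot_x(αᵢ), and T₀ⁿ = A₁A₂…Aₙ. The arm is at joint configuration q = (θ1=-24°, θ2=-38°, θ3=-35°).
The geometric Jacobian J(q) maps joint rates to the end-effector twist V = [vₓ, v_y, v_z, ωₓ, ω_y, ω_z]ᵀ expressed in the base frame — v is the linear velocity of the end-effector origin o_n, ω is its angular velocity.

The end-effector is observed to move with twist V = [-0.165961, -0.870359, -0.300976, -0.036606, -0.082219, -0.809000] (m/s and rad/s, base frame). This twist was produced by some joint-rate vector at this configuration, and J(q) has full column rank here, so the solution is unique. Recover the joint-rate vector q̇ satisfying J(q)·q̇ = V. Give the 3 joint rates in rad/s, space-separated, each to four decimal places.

o_n = [0.9741, -0.4337, 1.3945]
J₁: ẑ×o_n = [0.4337, 0.9741, -0.0000], ω = ẑ
J2: z=[0.4067, 0.9135, 0.0000] o=[0.3654, -0.1627, 0.5100] → [0.8080, -0.3598, -0.6663, 0.4067, 0.9135, 0.0000]
J3: z=[0.4067, 0.9135, 0.0000] o=[0.8405, -0.3742, 0.9163] → [0.4368, -0.1945, -0.1462, 0.4067, 0.9135, 0.0000]
q̇ = J⁺·V = [-0.8090, 0.6040, -0.6940]

-0.8090 0.6040 -0.6940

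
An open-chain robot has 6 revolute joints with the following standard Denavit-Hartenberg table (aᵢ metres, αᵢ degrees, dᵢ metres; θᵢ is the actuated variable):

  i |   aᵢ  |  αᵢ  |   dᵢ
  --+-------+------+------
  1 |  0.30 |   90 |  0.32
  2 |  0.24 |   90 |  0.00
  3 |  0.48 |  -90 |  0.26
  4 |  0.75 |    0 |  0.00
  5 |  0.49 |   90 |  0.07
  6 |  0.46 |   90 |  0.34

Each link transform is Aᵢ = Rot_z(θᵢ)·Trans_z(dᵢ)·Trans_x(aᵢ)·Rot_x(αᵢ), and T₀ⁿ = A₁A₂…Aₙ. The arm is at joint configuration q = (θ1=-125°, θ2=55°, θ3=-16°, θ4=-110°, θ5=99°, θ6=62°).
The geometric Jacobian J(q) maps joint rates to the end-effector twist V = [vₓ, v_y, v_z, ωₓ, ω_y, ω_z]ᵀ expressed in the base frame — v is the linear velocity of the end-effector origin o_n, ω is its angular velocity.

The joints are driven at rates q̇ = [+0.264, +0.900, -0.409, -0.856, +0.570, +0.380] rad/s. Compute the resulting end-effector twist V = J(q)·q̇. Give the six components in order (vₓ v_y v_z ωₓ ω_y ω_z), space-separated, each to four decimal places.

o_n = [-1.4196, -1.6386, 0.4726]
J₁: ẑ×o_n = [1.6386, -1.4196, 0.0000], ω = ẑ
J2: z=[-0.8192, 0.5736, 0.0000] o=[-0.1721, -0.2457, 0.3200] → [0.0875, 0.1250, 1.8565, -0.8192, 0.5736, 0.0000]
J3: z=[-0.4698, -0.6710, -0.5736] o=[-0.2510, -0.3585, 0.5166] → [-0.7047, 0.6496, -0.1827, -0.4698, -0.6710, -0.5736]
J4: z=[-0.8781, 0.4218, 0.2258] o=[-0.4166, -0.8256, 0.7454] → [0.0685, -0.4660, 1.1370, -0.8781, 0.4218, 0.2258]
J5: z=[-0.8781, 0.4218, 0.2258] o=[-0.7245, -1.1421, 0.1392] → [0.2527, 0.1358, 0.7291, -0.8781, 0.4218, 0.2258]
J6: z=[-0.4440, -0.5423, -0.7133] o=[-0.8734, -1.4686, 0.4801] → [-0.1172, 0.3862, -0.2207, -0.4440, -0.5423, -0.7133]
V = J·q̇ = [0.8405, 0.0952, 1.1041, -0.4626, 0.4639, 0.1630]

0.8405 0.0952 1.1041 -0.4626 0.4639 0.1630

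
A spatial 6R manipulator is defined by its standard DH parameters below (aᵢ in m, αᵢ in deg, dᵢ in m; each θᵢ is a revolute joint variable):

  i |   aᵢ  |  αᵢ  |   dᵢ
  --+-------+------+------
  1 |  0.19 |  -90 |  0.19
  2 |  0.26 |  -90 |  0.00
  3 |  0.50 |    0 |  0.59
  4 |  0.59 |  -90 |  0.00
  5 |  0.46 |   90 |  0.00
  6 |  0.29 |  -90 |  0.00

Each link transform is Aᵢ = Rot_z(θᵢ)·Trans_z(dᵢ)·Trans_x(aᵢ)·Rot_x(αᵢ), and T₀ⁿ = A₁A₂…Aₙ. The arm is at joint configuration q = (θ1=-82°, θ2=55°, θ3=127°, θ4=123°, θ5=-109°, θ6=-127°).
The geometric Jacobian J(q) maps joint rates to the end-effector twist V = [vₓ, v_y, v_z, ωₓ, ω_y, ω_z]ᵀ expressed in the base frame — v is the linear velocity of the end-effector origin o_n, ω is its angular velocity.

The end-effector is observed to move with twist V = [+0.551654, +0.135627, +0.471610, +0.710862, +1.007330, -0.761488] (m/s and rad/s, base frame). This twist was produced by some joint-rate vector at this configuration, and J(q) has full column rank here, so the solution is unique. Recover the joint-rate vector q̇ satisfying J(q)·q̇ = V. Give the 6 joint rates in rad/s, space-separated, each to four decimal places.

o_n = [-0.1171, 0.7512, 0.0478]
J₁: ẑ×o_n = [-0.7512, -0.1171, 0.0000], ω = ẑ
J2: z=[0.9903, 0.1392, 0.0000] o=[0.0264, -0.1882, 0.1900] → [-0.0198, 0.1408, 0.9502, 0.9903, 0.1392, 0.0000]
J3: z=[-0.1140, 0.8112, -0.5736] o=[0.0472, -0.3358, -0.0230] → [0.6809, 0.1023, 0.0094, -0.1140, 0.8112, -0.5736]
J4: z=[-0.1140, 0.8112, -0.5736] o=[-0.4395, 0.2581, -0.1149] → [0.4148, -0.1664, -0.3177, -0.1140, 0.8112, -0.5736]
J5: z=[0.4137, -0.4861, -0.7698] o=[0.0934, 0.4499, 0.0504] → [0.2332, 0.1631, 0.0223, 0.4137, -0.4861, -0.7698]
J6: z=[-0.8169, -0.5714, -0.0782] o=[-0.0915, 0.7540, -0.2410] → [-0.1653, 0.2380, -0.0124, -0.8169, -0.5714, -0.0782]
q̇ = J⁺·V = [0.6240, 0.6750, 0.9440, 0.6050, 0.6400, 0.0560]

0.6240 0.6750 0.9440 0.6050 0.6400 0.0560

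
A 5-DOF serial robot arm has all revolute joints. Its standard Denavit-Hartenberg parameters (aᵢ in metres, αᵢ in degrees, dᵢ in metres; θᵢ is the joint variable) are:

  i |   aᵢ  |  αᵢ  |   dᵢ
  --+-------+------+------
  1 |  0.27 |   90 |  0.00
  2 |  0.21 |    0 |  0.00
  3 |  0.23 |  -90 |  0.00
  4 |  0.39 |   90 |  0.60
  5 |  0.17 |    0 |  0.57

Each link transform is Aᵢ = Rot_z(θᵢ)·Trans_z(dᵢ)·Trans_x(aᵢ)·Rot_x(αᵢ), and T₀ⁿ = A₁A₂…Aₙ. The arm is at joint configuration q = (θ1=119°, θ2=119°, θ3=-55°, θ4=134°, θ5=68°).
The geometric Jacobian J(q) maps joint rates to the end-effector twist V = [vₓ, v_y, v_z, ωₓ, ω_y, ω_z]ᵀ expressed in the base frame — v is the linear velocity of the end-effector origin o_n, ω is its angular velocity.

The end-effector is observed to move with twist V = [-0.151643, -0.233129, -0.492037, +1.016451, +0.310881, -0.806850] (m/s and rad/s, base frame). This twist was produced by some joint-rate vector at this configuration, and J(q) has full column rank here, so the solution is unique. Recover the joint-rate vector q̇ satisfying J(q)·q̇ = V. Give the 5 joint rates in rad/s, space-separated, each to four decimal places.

-0.4840 0.2790 0.3870 0.0570 -0.5380

o_n = [-0.4522, -0.6741, 0.8078]
J₁: ẑ×o_n = [0.6741, -0.4522, 0.0000], ω = ẑ
J2: z=[0.8746, 0.4848, 0.0000] o=[-0.1309, 0.2361, 0.0000] → [0.3916, -0.7065, -0.6403, 0.8746, 0.4848, 0.0000]
J3: z=[0.8746, 0.4848, 0.0000] o=[-0.0815, 0.1471, 0.1837] → [0.3026, -0.5459, -0.5385, 0.8746, 0.4848, 0.0000]
J4: z=[0.4357, -0.7861, 0.4384] o=[-0.1304, 0.2353, 0.3904] → [0.0705, -0.3229, -0.6492, 0.4357, -0.7861, 0.4384]
J5: z=[-0.7604, -0.0610, 0.6465] o=[-0.0568, -0.4763, 0.4099] → [0.1036, 0.0469, 0.1263, -0.7604, -0.0610, 0.6465]
q̇ = J⁺·V = [-0.4840, 0.2790, 0.3870, 0.0570, -0.5380]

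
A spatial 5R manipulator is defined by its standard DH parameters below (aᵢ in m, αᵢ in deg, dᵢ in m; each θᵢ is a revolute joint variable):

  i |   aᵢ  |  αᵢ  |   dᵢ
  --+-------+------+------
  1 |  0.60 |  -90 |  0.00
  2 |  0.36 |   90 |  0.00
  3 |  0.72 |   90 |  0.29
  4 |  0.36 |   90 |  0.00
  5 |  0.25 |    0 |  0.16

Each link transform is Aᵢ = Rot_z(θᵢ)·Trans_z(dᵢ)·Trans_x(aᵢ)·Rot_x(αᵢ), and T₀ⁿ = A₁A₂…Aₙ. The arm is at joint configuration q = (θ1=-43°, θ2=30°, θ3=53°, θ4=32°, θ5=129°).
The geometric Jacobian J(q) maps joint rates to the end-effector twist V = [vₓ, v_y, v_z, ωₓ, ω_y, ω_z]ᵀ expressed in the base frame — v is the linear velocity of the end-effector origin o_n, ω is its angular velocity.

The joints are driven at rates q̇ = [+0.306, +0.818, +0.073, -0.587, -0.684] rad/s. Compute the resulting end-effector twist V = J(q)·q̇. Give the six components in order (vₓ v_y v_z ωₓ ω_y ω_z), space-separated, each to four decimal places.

0.0854 0.7164 -1.0055 0.4051 0.8279 1.2150

o_n = [1.6853, -0.6649, -0.3248]
J₁: ẑ×o_n = [0.6649, 1.6853, -0.0000], ω = ẑ
J2: z=[0.6820, 0.7314, 0.0000] o=[0.4388, -0.4092, 0.0000] → [-0.2376, 0.2215, -1.0860, 0.6820, 0.7314, 0.0000]
J3: z=[0.3657, -0.3410, 0.8660] o=[0.6668, -0.6218, -0.1800] → [0.0867, 0.9350, 0.3315, 0.3657, -0.3410, 0.8660]
J4: z=[0.0954, -0.9118, -0.3993] o=[1.4395, -0.5561, -0.1455] → [0.1200, -0.0811, 0.2138, 0.0954, -0.9118, -0.3993]
J5: z=[0.1805, 0.4103, -0.8939] o=[1.7919, -0.5513, -0.0722] → [-0.2052, 0.1409, 0.0232, 0.1805, 0.4103, -0.8939]
V = J·q̇ = [0.0854, 0.7164, -1.0055, 0.4051, 0.8279, 1.2150]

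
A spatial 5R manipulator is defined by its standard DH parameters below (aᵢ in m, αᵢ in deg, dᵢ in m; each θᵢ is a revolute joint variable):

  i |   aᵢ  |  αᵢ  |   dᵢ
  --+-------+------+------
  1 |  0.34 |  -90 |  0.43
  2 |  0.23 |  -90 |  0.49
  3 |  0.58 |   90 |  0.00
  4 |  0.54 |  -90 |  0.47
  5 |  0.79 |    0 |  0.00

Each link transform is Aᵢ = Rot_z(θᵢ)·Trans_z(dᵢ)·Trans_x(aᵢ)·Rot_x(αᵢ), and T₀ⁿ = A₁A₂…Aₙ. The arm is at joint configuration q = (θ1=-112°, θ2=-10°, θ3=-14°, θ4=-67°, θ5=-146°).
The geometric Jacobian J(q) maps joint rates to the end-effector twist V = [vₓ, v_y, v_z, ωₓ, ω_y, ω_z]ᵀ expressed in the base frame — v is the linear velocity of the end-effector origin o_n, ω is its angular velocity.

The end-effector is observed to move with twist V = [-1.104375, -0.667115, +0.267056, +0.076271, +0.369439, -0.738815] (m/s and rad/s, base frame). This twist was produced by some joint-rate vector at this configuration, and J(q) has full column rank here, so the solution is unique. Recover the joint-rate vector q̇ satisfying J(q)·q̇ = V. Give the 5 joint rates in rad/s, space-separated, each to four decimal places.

-0.5900 -0.6060 0.1880 0.6170 -0.2710

o_n = [1.0653, -1.3784, 0.4176]
J₁: ẑ×o_n = [1.3784, 1.0653, -0.0000], ω = ẑ
J2: z=[0.9272, -0.3746, 0.0000] o=[-0.1274, -0.3152, 0.4300] → [0.0046, 0.0115, -0.5390, 0.9272, -0.3746, 0.0000]
J3: z=[-0.0650, -0.1610, -0.9848] o=[0.2421, -0.7088, 0.4699] → [-0.6510, -0.8141, 0.1761, -0.0650, -0.1610, -0.9848]
J4: z=[0.9889, -0.1426, -0.0420] o=[0.1646, -1.2752, 0.5677] → [0.0171, 0.1106, 0.0264, 0.9889, -0.1426, -0.0420]
J5: z=[-0.1484, -0.9619, -0.2297] o=[0.6335, -1.4683, 1.0730] → [0.6510, -0.1965, 0.4020, -0.1484, -0.9619, -0.2297]
q̇ = J⁺·V = [-0.5900, -0.6060, 0.1880, 0.6170, -0.2710]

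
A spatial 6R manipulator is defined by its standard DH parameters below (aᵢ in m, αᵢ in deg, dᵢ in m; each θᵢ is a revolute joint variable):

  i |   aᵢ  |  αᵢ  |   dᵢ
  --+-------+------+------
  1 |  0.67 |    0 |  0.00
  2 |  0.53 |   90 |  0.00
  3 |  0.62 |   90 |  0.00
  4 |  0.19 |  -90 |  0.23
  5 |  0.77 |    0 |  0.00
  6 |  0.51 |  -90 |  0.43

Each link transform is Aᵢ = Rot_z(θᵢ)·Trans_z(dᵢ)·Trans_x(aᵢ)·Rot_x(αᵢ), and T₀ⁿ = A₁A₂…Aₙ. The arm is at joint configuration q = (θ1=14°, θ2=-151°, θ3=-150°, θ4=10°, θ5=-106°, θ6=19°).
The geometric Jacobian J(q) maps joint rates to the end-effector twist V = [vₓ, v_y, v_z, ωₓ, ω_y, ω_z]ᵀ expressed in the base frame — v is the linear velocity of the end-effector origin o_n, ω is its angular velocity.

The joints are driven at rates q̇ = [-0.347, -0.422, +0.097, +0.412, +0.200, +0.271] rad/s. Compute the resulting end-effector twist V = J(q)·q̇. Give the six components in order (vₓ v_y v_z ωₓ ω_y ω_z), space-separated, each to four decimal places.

0.8419 -0.1615 -0.1957 -0.2836 0.5024 -0.3713

o_n = [0.8623, 0.9401, 1.0064]
J₁: ẑ×o_n = [-0.9401, 0.8623, 0.0000], ω = ẑ
J2: z=[0.0000, 0.0000, 1.0000] o=[0.6501, 0.1621, 0.0000] → [-0.7780, 0.2122, 0.0000, 0.0000, 0.0000, 1.0000]
J3: z=[-0.6820, 0.7314, 0.0000] o=[0.2625, -0.1994, 0.0000] → [0.7360, 0.6864, -1.2158, -0.6820, 0.7314, 0.0000]
J4: z=[0.3657, 0.3410, 0.8660] o=[0.6552, 0.1668, -0.3100] → [-0.2208, -0.3020, 0.2121, 0.3657, 0.3410, 0.8660]
J5: z=[-0.7816, 0.6177, 0.0868] o=[0.8353, 0.3799, -0.2044] → [0.6992, 0.9487, -0.4546, -0.7816, 0.6177, 0.0868]
J6: z=[-0.7816, 0.6177, 0.0868] o=[0.9987, 0.4819, 0.5411] → [0.2476, 0.3518, -0.2739, -0.7816, 0.6177, 0.0868]
V = J·q̇ = [0.8419, -0.1615, -0.1957, -0.2836, 0.5024, -0.3713]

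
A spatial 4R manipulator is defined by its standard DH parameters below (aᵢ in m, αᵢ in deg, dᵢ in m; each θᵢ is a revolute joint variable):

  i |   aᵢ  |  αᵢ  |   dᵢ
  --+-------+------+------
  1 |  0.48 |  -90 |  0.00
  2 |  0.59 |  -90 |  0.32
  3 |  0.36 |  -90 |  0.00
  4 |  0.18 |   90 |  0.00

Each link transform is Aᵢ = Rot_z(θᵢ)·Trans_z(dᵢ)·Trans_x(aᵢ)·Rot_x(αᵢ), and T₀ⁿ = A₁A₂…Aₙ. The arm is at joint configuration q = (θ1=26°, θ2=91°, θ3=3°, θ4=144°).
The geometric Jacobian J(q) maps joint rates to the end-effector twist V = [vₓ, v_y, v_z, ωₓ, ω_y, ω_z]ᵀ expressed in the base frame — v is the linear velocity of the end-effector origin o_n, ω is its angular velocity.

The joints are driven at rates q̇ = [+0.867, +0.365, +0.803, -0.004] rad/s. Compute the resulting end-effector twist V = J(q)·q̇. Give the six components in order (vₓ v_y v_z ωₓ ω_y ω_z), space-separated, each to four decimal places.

o_n = [0.3785, 0.5282, -0.8058]
J₁: ẑ×o_n = [-0.5282, 0.3785, 0.0000], ω = ẑ
J2: z=[-0.4384, 0.8988, 0.0000] o=[0.4314, 0.2104, 0.0000] → [-0.7243, -0.3532, -0.0918, -0.4384, 0.8988, 0.0000]
J3: z=[-0.8987, -0.4383, 0.0175] o=[0.2819, 0.4935, -0.5899] → [0.0940, -0.1923, 0.0112, -0.8987, -0.4383, 0.0175]
J4: z=[0.4386, -0.8972, 0.0523] o=[0.2845, 0.4738, -0.9494] → [-0.1316, -0.0580, 0.1082, 0.4386, -0.8972, 0.0523]
V = J·q̇ = [-0.6462, 0.0450, -0.0249, -0.8834, -0.0203, 0.8808]

-0.6462 0.0450 -0.0249 -0.8834 -0.0203 0.8808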